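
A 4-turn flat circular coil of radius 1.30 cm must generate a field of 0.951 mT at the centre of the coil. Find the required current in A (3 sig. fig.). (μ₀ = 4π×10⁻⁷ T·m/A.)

For an N-turn coil, B = Nμ₀I/(2R) with R = 0.013 m, so I = 2RB/(Nμ₀) = 2 × 0.013 × 9.51×10⁻⁴ / (4 × 4π×10⁻⁷) = 4.92 A.

I ≈ 4.92 A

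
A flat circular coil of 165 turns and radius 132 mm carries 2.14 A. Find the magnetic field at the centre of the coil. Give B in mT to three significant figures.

For an N-turn flat coil, B = Nμ₀I/(2R) with R = 0.132 m.
B = 165 × 1.02×10⁻⁵ T = 1.68×10⁻³ T.

B ≈ 1.68 mT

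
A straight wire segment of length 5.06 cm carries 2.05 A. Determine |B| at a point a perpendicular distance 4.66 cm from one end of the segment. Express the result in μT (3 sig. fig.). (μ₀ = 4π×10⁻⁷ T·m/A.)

For a finite straight segment, B = (μ₀I/4πd)(sinθ₁ + sinθ₂), where θ₁, θ₂ are the angles from the perpendicular to each end.
The perpendicular foot is at one end, so the two end-offsets along the wire are 0 and L = 0.0506 m.
sinθ₁ = 0/√(0²+0.0466²) = 0.0000; sinθ₂ = 0.0506/√(0.0506²+0.0466²) = 0.7356.
B = (4π×10⁻⁷ × 2.05) / (4π × 0.0466) × (0.0000 + 0.7356) = 3.24×10⁻⁶ T.

B ≈ 3.24 μT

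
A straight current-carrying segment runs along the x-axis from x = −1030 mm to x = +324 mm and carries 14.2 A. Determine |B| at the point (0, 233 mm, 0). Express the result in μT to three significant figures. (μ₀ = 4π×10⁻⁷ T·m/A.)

B ≈ 10.9 μT

For a finite straight segment, B = (μ₀I/4πd)(sinθ₁ + sinθ₂), where θ₁, θ₂ are the angles from the perpendicular to each end.
The perpendicular distance is d = 0.233 m; the end-offsets along the wire are a = 1.03 m and b = 0.324 m.
sinθ₁ = 1.03/√(1.03²+0.233²) = 0.9754; sinθ₂ = 0.324/√(0.324²+0.233²) = 0.8119.
B = (4π×10⁻⁷ × 14.2) / (4π × 0.233) × (0.9754 + 0.8119) = 1.09×10⁻⁵ T.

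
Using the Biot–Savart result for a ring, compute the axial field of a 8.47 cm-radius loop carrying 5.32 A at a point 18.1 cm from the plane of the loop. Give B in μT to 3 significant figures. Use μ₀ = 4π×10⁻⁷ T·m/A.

B ≈ 3.00 μT

On the axis of a circular loop, B = μ₀IR² / [2(R²+z²)^(3/2)].
R² + z² = (0.0847)² + (0.181)² = 0.03994 m², and (R²+z²)^(3/2) = 7.98×10⁻³ m³.
B = (4π×10⁻⁷ × 5.32 × 0.007174) / (2 × 7.98×10⁻³) = 3.00×10⁻⁶ T.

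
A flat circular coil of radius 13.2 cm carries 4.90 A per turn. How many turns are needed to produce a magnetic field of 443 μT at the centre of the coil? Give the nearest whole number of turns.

N = 19

For an N-turn coil, B = Nμ₀I/(2R). A single turn gives B₁ = 2.33×10⁻⁵ T with R = 0.132 m.
N = B/B₁ = 4.43×10⁻⁴ / 2.33×10⁻⁵ = 18.99.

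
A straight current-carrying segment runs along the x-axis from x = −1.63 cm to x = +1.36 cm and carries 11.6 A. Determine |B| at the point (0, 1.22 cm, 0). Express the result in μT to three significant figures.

For a finite straight segment, B = (μ₀I/4πd)(sinθ₁ + sinθ₂), where θ₁, θ₂ are the angles from the perpendicular to each end.
The perpendicular distance is d = 0.0122 m; the end-offsets along the wire are a = 0.0163 m and b = 0.0136 m.
sinθ₁ = 0.0163/√(0.0163²+0.0122²) = 0.8006; sinθ₂ = 0.0136/√(0.0136²+0.0122²) = 0.7444.
B = (4π×10⁻⁷ × 11.6) / (4π × 0.0122) × (0.8006 + 0.7444) = 1.47×10⁻⁴ T.

B ≈ 147 μT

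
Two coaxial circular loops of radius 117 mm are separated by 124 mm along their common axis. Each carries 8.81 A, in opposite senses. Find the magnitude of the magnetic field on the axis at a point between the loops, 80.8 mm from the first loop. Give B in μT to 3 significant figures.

Each loop contributes B = μ₀IR²/[2(R²+z²)^(3/2)] on the axis, with z measured from that loop.
Loop 1 (z = 0.0808 m): B₁ = 2.64×10⁻⁵ T. Loop 2 (z = 0.0432 m): B₂ = 3.91×10⁻⁵ T.
The fields oppose: B = |B₁ − B₂| = 1.27×10⁻⁵ T.

B ≈ 12.7 μT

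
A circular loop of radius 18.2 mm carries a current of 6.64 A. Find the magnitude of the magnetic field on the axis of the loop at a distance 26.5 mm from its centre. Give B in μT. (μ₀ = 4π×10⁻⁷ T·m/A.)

On the axis of a circular loop, B = μ₀IR² / [2(R²+z²)^(3/2)].
R² + z² = (0.0182)² + (0.0265)² = 0.001033 m², and (R²+z²)^(3/2) = 3.32×10⁻⁵ m³.
B = (4π×10⁻⁷ × 6.64 × 0.0003312) / (2 × 3.32×10⁻⁵) = 4.16×10⁻⁵ T.

B ≈ 41.6 μT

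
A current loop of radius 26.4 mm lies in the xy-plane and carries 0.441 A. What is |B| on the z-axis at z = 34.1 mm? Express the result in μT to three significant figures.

On the axis of a circular loop, B = μ₀IR² / [2(R²+z²)^(3/2)].
R² + z² = (0.0264)² + (0.0341)² = 0.00186 m², and (R²+z²)^(3/2) = 8.02×10⁻⁵ m³.
B = (4π×10⁻⁷ × 0.441 × 0.000697) / (2 × 8.02×10⁻⁵) = 2.41×10⁻⁶ T.

B ≈ 2.41 μT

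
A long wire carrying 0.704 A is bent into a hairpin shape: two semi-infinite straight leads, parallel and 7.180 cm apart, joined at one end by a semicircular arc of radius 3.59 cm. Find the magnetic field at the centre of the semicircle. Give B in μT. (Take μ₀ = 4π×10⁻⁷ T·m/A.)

B ≈ 10.1 μT

The semicircular arc contributes B_arc = μ₀I·π/(4πR) = μ₀I/(4R) = 6.16×10⁻⁶ T.
Each semi-infinite lead is at perpendicular distance R = 0.0359 m from the centre, with the perpendicular foot at its near end, so it contributes μ₀I/(4πR); both point the same way, together 3.92×10⁻⁶ T.
Arc and leads all point the same direction: B = 6.16×10⁻⁶ + 3.92×10⁻⁶ = 1.01×10⁻⁵ T.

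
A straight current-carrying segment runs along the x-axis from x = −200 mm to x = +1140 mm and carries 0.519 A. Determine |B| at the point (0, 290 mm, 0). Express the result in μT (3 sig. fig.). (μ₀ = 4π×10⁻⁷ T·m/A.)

For a finite straight segment, B = (μ₀I/4πd)(sinθ₁ + sinθ₂), where θ₁, θ₂ are the angles from the perpendicular to each end.
The perpendicular distance is d = 0.29 m; the end-offsets along the wire are a = 0.2 m and b = 1.14 m.
sinθ₁ = 0.2/√(0.2²+0.29²) = 0.5677; sinθ₂ = 1.14/√(1.14²+0.29²) = 0.9691.
B = (4π×10⁻⁷ × 0.519) / (4π × 0.29) × (0.5677 + 0.9691) = 2.75×10⁻⁷ T.

B ≈ 0.275 μT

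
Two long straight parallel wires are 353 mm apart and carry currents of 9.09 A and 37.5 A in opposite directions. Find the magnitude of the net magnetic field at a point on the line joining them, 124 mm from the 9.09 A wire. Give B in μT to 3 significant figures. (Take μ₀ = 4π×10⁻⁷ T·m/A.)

Each long wire gives B = μ₀I/(2πd). Distances are d₁ = 0.124 m and d₂ = 0.229 m.
B₁ = 1.47×10⁻⁵ T, B₂ = 3.28×10⁻⁵ T.
Between antiparallel currents both contributions point the same way, so they add. B = B₁ + B₂ = 1.47×10⁻⁵ + 3.28×10⁻⁵ = 4.74×10⁻⁵ T.

B ≈ 47.4 μT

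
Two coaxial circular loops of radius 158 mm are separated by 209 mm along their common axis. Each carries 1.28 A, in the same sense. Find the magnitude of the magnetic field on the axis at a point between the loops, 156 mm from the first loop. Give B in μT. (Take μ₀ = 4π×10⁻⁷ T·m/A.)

Each loop contributes B = μ₀IR²/[2(R²+z²)^(3/2)] on the axis, with z measured from that loop.
Loop 1 (z = 0.156 m): B₁ = 1.83×10⁻⁶ T. Loop 2 (z = 0.053 m): B₂ = 4.34×10⁻⁶ T.
The fields add: B = B₁ + B₂ = 6.17×10⁻⁶ T.

B ≈ 6.17 μT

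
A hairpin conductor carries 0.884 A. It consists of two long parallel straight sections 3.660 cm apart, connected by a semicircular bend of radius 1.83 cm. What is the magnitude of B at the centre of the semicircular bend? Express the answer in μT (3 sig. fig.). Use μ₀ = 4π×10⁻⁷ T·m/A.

The semicircular arc contributes B_arc = μ₀I·π/(4πR) = μ₀I/(4R) = 1.52×10⁻⁵ T.
Each semi-infinite lead is at perpendicular distance R = 0.0183 m from the centre, with the perpendicular foot at its near end, so it contributes μ₀I/(4πR); both point the same way, together 9.66×10⁻⁶ T.
Arc and leads all point the same direction: B = 1.52×10⁻⁵ + 9.66×10⁻⁶ = 2.48×10⁻⁵ T.

B ≈ 24.8 μT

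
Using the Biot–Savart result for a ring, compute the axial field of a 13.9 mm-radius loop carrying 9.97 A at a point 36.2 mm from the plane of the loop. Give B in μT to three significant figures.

On the axis of a circular loop, B = μ₀IR² / [2(R²+z²)^(3/2)].
R² + z² = (0.0139)² + (0.0362)² = 0.001504 m², and (R²+z²)^(3/2) = 5.83×10⁻⁵ m³.
B = (4π×10⁻⁷ × 9.97 × 0.0001932) / (2 × 5.83×10⁻⁵) = 2.08×10⁻⁵ T.

B ≈ 20.8 μT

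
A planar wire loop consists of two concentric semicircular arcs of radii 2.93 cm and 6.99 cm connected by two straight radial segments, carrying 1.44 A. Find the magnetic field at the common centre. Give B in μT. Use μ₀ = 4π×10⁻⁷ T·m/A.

B ≈ 8.97 μT

The radial connectors point toward the centre, so dl × r̂ = 0 and they contribute nothing.
Each semicircle gives μ₀I/(4R): inner arc 1.54×10⁻⁵ T, outer arc 6.47×10⁻⁶ T.
The two arcs carry current in opposite angular senses, so their fields oppose: B = |1.54×10⁻⁵ − 6.47×10⁻⁶| = 8.97×10⁻⁶ T.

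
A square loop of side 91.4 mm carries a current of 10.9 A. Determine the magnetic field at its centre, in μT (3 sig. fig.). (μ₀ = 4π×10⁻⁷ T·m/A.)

Each side is a finite straight segment at perpendicular distance d = a/(2 tan(π/4)) = 0.0457 m from the centre, with end-angles ±π/4.
One side contributes B₁ = (μ₀I/4πd)·2 sin(π/4) = 3.37×10⁻⁵ T.
All 4 sides add in the same direction: B = 4 × 3.37×10⁻⁵ = 1.35×10⁻⁴ T.

B ≈ 135 μT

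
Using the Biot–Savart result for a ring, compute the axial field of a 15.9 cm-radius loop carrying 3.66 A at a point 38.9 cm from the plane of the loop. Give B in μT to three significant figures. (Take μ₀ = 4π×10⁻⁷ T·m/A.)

On the axis of a circular loop, B = μ₀IR² / [2(R²+z²)^(3/2)].
R² + z² = (0.159)² + (0.389)² = 0.1766 m², and (R²+z²)^(3/2) = 7.42×10⁻² m³.
B = (4π×10⁻⁷ × 3.66 × 0.02528) / (2 × 7.42×10⁻²) = 7.83×10⁻⁷ T.

B ≈ 0.783 μT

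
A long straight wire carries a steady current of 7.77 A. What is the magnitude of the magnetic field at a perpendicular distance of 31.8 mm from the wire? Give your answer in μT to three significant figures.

For an infinitely long straight wire, B = μ₀I/(2πd).
B = (4π×10⁻⁷ × 7.77) / (2π × 0.0318) = 4.89×10⁻⁵ T.

B ≈ 48.9 μT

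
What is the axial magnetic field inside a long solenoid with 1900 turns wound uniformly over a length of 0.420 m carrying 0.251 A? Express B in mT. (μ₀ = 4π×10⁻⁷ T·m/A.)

B ≈ 1.43 mT

Inside a long solenoid, B = μ₀nI with n = 4524 turns/m.
B = 4π×10⁻⁷ × 4524 × 0.251 = 1.43×10⁻³ T.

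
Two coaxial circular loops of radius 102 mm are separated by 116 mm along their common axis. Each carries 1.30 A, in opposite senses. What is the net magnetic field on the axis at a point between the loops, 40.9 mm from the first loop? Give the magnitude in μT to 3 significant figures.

Each loop contributes B = μ₀IR²/[2(R²+z²)^(3/2)] on the axis, with z measured from that loop.
Loop 1 (z = 0.0409 m): B₁ = 6.40×10⁻⁶ T. Loop 2 (z = 0.0751 m): B₂ = 4.18×10⁻⁶ T.
The fields oppose: B = |B₁ − B₂| = 2.22×10⁻⁶ T.

B ≈ 2.22 μT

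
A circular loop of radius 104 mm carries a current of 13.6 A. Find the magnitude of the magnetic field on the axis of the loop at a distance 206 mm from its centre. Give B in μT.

On the axis of a circular loop, B = μ₀IR² / [2(R²+z²)^(3/2)].
R² + z² = (0.104)² + (0.206)² = 0.05325 m², and (R²+z²)^(3/2) = 1.23×10⁻² m³.
B = (4π×10⁻⁷ × 13.6 × 0.01082) / (2 × 1.23×10⁻²) = 7.52×10⁻⁶ T.

B ≈ 7.52 μT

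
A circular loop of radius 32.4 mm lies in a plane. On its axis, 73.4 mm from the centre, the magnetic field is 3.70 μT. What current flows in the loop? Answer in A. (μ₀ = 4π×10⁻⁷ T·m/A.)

On the axis of a loop, B = μ₀IR²/[2(R²+z²)^(3/2)], so I = 2B(R²+z²)^(3/2)/(μ₀R²).
R² + z² = 0.00105 + 0.005388 = 0.006437 m²; raised to 3/2 gives 5.16×10⁻⁴ m³.
I = 2 × 3.70×10⁻⁶ × 5.16×10⁻⁴ / (1.26×10⁻⁶ × 0.00105) = 2.90 A.

I ≈ 2.90 A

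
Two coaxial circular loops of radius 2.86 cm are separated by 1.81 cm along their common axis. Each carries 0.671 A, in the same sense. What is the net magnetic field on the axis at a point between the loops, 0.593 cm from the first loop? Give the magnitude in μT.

B ≈ 25.3 μT

Each loop contributes B = μ₀IR²/[2(R²+z²)^(3/2)] on the axis, with z measured from that loop.
Loop 1 (z = 0.00593 m): B₁ = 1.38×10⁻⁵ T. Loop 2 (z = 0.01217 m): B₂ = 1.15×10⁻⁵ T.
The fields add: B = B₁ + B₂ = 2.53×10⁻⁵ T.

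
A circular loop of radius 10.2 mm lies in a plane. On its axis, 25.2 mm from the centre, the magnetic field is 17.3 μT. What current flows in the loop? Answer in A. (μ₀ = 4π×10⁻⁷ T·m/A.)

On the axis of a loop, B = μ₀IR²/[2(R²+z²)^(3/2)], so I = 2B(R²+z²)^(3/2)/(μ₀R²).
R² + z² = 0.000104 + 0.000635 = 0.0007391 m²; raised to 3/2 gives 2.01×10⁻⁵ m³.
I = 2 × 1.73×10⁻⁵ × 2.01×10⁻⁵ / (1.26×10⁻⁶ × 0.000104) = 5.32 A.

I ≈ 5.32 A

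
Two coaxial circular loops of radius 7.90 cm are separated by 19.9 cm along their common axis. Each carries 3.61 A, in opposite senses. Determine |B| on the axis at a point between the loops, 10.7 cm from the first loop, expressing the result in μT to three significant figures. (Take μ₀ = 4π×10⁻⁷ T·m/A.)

B ≈ 1.92 μT

Each loop contributes B = μ₀IR²/[2(R²+z²)^(3/2)] on the axis, with z measured from that loop.
Loop 1 (z = 0.107 m): B₁ = 6.02×10⁻⁶ T. Loop 2 (z = 0.092 m): B₂ = 7.94×10⁻⁶ T.
The fields oppose: B = |B₁ − B₂| = 1.92×10⁻⁶ T.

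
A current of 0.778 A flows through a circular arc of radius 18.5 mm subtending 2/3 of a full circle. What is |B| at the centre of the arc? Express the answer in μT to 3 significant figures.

B ≈ 17.6 μT

The Biot–Savart field of a circular arc at its centre is B = μ₀Iφ/(4πR), with φ = 4.189 rad.
B = (4π×10⁻⁷ × 0.778 × 4.189) / (4π × 0.0185) = 1.76×10⁻⁵ T.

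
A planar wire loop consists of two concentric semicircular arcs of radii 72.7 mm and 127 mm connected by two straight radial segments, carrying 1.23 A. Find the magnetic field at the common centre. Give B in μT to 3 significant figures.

The radial connectors point toward the centre, so dl × r̂ = 0 and they contribute nothing.
Each semicircle gives μ₀I/(4R): inner arc 5.32×10⁻⁶ T, outer arc 3.04×10⁻⁶ T.
The two arcs carry current in opposite angular senses, so their fields oppose: B = |5.32×10⁻⁶ − 3.04×10⁻⁶| = 2.27×10⁻⁶ T.

B ≈ 2.27 μT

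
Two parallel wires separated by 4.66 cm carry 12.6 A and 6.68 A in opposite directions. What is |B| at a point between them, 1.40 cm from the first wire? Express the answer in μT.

Each long wire gives B = μ₀I/(2πd). Distances are d₁ = 0.014 m and d₂ = 0.0326 m.
B₁ = 1.80×10⁻⁴ T, B₂ = 4.10×10⁻⁵ T.
Between antiparallel currents both contributions point the same way, so they add. B = B₁ + B₂ = 1.80×10⁻⁴ + 4.10×10⁻⁵ = 2.21×10⁻⁴ T.

B ≈ 221 μT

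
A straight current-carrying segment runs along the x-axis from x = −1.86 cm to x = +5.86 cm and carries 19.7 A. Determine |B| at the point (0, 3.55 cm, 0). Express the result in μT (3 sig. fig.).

For a finite straight segment, B = (μ₀I/4πd)(sinθ₁ + sinθ₂), where θ₁, θ₂ are the angles from the perpendicular to each end.
The perpendicular distance is d = 0.0355 m; the end-offsets along the wire are a = 0.0186 m and b = 0.0586 m.
sinθ₁ = 0.0186/√(0.0186²+0.0355²) = 0.4641; sinθ₂ = 0.0586/√(0.0586²+0.0355²) = 0.8553.
B = (4π×10⁻⁷ × 19.7) / (4π × 0.0355) × (0.4641 + 0.8553) = 7.32×10⁻⁵ T.

B ≈ 73.2 μT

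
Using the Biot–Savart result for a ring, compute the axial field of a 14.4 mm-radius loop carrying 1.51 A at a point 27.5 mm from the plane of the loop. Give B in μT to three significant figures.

On the axis of a circular loop, B = μ₀IR² / [2(R²+z²)^(3/2)].
R² + z² = (0.0144)² + (0.0275)² = 0.0009636 m², and (R²+z²)^(3/2) = 2.99×10⁻⁵ m³.
B = (4π×10⁻⁷ × 1.51 × 0.0002074) / (2 × 2.99×10⁻⁵) = 6.58×10⁻⁶ T.

B ≈ 6.58 μT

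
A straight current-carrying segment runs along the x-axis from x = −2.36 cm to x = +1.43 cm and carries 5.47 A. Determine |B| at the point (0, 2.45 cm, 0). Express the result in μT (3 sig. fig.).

B ≈ 26.7 μT

For a finite straight segment, B = (μ₀I/4πd)(sinθ₁ + sinθ₂), where θ₁, θ₂ are the angles from the perpendicular to each end.
The perpendicular distance is d = 0.0245 m; the end-offsets along the wire are a = 0.0236 m and b = 0.0143 m.
sinθ₁ = 0.0236/√(0.0236²+0.0245²) = 0.6938; sinθ₂ = 0.0143/√(0.0143²+0.0245²) = 0.5041.
B = (4π×10⁻⁷ × 5.47) / (4π × 0.0245) × (0.6938 + 0.5041) = 2.67×10⁻⁵ T.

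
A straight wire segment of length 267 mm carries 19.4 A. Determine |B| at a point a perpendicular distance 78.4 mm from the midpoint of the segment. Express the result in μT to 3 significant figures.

For a finite straight segment, B = (μ₀I/4πd)(sinθ₁ + sinθ₂), where θ₁, θ₂ are the angles from the perpendicular to each end.
The perpendicular from the point meets the wire at its midpoint, so each end is L/2 = 0.1335 m away along the wire.
sinθ₁ = 0.1335/√(0.1335²+0.0784²) = 0.8623; sinθ₂ = 0.1335/√(0.1335²+0.0784²) = 0.8623.
B = (4π×10⁻⁷ × 19.4) / (4π × 0.0784) × (0.8623 + 0.8623) = 4.27×10⁻⁵ T.

B ≈ 42.7 μT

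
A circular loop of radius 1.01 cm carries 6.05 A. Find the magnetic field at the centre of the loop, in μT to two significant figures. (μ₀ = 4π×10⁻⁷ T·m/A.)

At the centre of a circular loop the Biot–Savart law gives B = μ₀I/(2R).
B = (4π×10⁻⁷ × 6.05) / (2 × 0.0101) = 3.76×10⁻⁴ T.

B ≈ 380 μT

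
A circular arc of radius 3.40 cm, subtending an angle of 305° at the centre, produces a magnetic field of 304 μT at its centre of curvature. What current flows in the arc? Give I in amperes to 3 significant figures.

For a circular arc, B = μ₀Iφ/(4πR) with φ in radians; here φ = 5.323 rad.
So I = 4πRB/(μ₀φ) = 4π × 0.034 × 3.04×10⁻⁴ / (4π×10⁻⁷ × 5.323) = 19.4 A.

I ≈ 19.4 A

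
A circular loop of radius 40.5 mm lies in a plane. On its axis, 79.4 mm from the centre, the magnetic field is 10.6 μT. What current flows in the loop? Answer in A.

On the axis of a loop, B = μ₀IR²/[2(R²+z²)^(3/2)], so I = 2B(R²+z²)^(3/2)/(μ₀R²).
R² + z² = 0.00164 + 0.006304 = 0.007945 m²; raised to 3/2 gives 7.08×10⁻⁴ m³.
I = 2 × 1.06×10⁻⁵ × 7.08×10⁻⁴ / (1.26×10⁻⁶ × 0.00164) = 7.28 A.

I ≈ 7.28 A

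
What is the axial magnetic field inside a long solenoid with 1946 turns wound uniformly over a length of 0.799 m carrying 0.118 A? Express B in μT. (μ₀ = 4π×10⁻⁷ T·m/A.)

Inside a long solenoid, B = μ₀nI with n = 2436 turns/m.
B = 4π×10⁻⁷ × 2436 × 0.118 = 3.61×10⁻⁴ T.

B ≈ 361 μT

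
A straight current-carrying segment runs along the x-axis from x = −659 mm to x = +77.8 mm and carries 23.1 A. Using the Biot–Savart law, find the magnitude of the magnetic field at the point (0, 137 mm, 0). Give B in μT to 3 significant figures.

For a finite straight segment, B = (μ₀I/4πd)(sinθ₁ + sinθ₂), where θ₁, θ₂ are the angles from the perpendicular to each end.
The perpendicular distance is d = 0.137 m; the end-offsets along the wire are a = 0.659 m and b = 0.0778 m.
sinθ₁ = 0.659/√(0.659²+0.137²) = 0.9791; sinθ₂ = 0.0778/√(0.0778²+0.137²) = 0.4938.
B = (4π×10⁻⁷ × 23.1) / (4π × 0.137) × (0.9791 + 0.4938) = 2.48×10⁻⁵ T.

B ≈ 24.8 μT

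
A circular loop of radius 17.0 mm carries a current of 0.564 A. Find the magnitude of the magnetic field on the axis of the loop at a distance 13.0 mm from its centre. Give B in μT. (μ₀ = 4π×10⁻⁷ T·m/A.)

B ≈ 10.4 μT

On the axis of a circular loop, B = μ₀IR² / [2(R²+z²)^(3/2)].
R² + z² = (0.017)² + (0.013)² = 0.000458 m², and (R²+z²)^(3/2) = 9.80×10⁻⁶ m³.
B = (4π×10⁻⁷ × 0.564 × 0.000289) / (2 × 9.80×10⁻⁶) = 1.04×10⁻⁵ T.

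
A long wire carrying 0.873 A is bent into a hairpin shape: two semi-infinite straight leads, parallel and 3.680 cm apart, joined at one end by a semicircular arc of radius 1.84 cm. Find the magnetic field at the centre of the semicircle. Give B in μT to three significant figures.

The semicircular arc contributes B_arc = μ₀I·π/(4πR) = μ₀I/(4R) = 1.49×10⁻⁵ T.
Each semi-infinite lead is at perpendicular distance R = 0.0184 m from the centre, with the perpendicular foot at its near end, so it contributes μ₀I/(4πR); both point the same way, together 9.49×10⁻⁶ T.
Arc and leads all point the same direction: B = 1.49×10⁻⁵ + 9.49×10⁻⁶ = 2.44×10⁻⁵ T.

B ≈ 24.4 μT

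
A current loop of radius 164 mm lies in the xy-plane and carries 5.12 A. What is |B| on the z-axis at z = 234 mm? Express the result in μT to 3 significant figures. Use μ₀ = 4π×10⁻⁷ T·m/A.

B ≈ 3.71 μT

On the axis of a circular loop, B = μ₀IR² / [2(R²+z²)^(3/2)].
R² + z² = (0.164)² + (0.234)² = 0.08165 m², and (R²+z²)^(3/2) = 2.33×10⁻² m³.
B = (4π×10⁻⁷ × 5.12 × 0.0269) / (2 × 2.33×10⁻²) = 3.71×10⁻⁶ T.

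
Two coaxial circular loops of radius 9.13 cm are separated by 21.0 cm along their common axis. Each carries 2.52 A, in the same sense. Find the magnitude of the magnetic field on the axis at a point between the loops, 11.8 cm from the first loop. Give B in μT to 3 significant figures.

B ≈ 10.0 μT

Each loop contributes B = μ₀IR²/[2(R²+z²)^(3/2)] on the axis, with z measured from that loop.
Loop 1 (z = 0.118 m): B₁ = 3.97×10⁻⁶ T. Loop 2 (z = 0.092 m): B₂ = 6.06×10⁻⁶ T.
The fields add: B = B₁ + B₂ = 1.00×10⁻⁵ T.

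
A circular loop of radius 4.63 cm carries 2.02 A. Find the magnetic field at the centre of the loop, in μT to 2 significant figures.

B ≈ 27 μT

At the centre of a circular loop the Biot–Savart law gives B = μ₀I/(2R).
B = (4π×10⁻⁷ × 2.02) / (2 × 0.0463) = 2.74×10⁻⁵ T.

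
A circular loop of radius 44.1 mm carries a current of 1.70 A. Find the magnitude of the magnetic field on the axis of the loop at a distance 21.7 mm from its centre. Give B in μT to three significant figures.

B ≈ 17.5 μT

On the axis of a circular loop, B = μ₀IR² / [2(R²+z²)^(3/2)].
R² + z² = (0.0441)² + (0.0217)² = 0.002416 m², and (R²+z²)^(3/2) = 1.19×10⁻⁴ m³.
B = (4π×10⁻⁷ × 1.70 × 0.001945) / (2 × 1.19×10⁻⁴) = 1.75×10⁻⁵ T.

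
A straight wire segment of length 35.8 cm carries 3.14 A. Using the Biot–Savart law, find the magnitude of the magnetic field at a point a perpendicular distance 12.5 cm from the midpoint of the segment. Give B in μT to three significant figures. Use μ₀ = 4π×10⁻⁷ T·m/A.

B ≈ 4.12 μT

For a finite straight segment, B = (μ₀I/4πd)(sinθ₁ + sinθ₂), where θ₁, θ₂ are the angles from the perpendicular to each end.
The perpendicular from the point meets the wire at its midpoint, so each end is L/2 = 0.179 m away along the wire.
sinθ₁ = 0.179/√(0.179²+0.125²) = 0.8199; sinθ₂ = 0.179/√(0.179²+0.125²) = 0.8199.
B = (4π×10⁻⁷ × 3.14) / (4π × 0.125) × (0.8199 + 0.8199) = 4.12×10⁻⁶ T.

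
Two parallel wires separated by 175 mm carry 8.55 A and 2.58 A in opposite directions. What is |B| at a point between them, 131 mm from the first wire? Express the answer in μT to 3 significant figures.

B ≈ 24.8 μT

Each long wire gives B = μ₀I/(2πd). Distances are d₁ = 0.131 m and d₂ = 0.044 m.
B₁ = 1.31×10⁻⁵ T, B₂ = 1.17×10⁻⁵ T.
Between antiparallel currents both contributions point the same way, so they add. B = B₁ + B₂ = 1.31×10⁻⁵ + 1.17×10⁻⁵ = 2.48×10⁻⁵ T.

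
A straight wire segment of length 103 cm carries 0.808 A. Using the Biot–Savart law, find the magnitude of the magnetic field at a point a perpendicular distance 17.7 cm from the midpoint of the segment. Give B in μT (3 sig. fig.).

For a finite straight segment, B = (μ₀I/4πd)(sinθ₁ + sinθ₂), where θ₁, θ₂ are the angles from the perpendicular to each end.
The perpendicular from the point meets the wire at its midpoint, so each end is L/2 = 0.515 m away along the wire.
sinθ₁ = 0.515/√(0.515²+0.177²) = 0.9457; sinθ₂ = 0.515/√(0.515²+0.177²) = 0.9457.
B = (4π×10⁻⁷ × 0.808) / (4π × 0.177) × (0.9457 + 0.9457) = 8.63×10⁻⁷ T.

B ≈ 0.863 μT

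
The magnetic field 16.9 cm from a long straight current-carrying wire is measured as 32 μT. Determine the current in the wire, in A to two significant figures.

For a long straight wire B = μ₀I/(2πd), so I = 2πdB/μ₀.
I = 2π × 0.169 × 3.20×10⁻⁵ / (4π×10⁻⁷) = 27.0 A.

I ≈ 27 A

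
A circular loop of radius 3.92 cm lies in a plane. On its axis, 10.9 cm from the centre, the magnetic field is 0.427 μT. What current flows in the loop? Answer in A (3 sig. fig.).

I ≈ 0.687 A

On the axis of a loop, B = μ₀IR²/[2(R²+z²)^(3/2)], so I = 2B(R²+z²)^(3/2)/(μ₀R²).
R² + z² = 0.001537 + 0.01188 = 0.01342 m²; raised to 3/2 gives 1.55×10⁻³ m³.
I = 2 × 4.27×10⁻⁷ × 1.55×10⁻³ / (1.26×10⁻⁶ × 0.001537) = 0.687 A.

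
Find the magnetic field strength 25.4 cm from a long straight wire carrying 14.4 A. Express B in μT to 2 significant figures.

B ≈ 11 μT

For an infinitely long straight wire, B = μ₀I/(2πd).
B = (4π×10⁻⁷ × 14.4) / (2π × 0.254) = 1.13×10⁻⁵ T.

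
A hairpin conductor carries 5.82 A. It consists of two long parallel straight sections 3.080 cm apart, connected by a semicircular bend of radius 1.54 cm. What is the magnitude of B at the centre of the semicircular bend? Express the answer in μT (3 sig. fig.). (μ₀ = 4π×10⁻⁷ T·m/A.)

B ≈ 194 μT

The semicircular arc contributes B_arc = μ₀I·π/(4πR) = μ₀I/(4R) = 1.19×10⁻⁴ T.
Each semi-infinite lead is at perpendicular distance R = 0.0154 m from the centre, with the perpendicular foot at its near end, so it contributes μ₀I/(4πR); both point the same way, together 7.56×10⁻⁵ T.
Arc and leads all point the same direction: B = 1.19×10⁻⁴ + 7.56×10⁻⁵ = 1.94×10⁻⁴ T.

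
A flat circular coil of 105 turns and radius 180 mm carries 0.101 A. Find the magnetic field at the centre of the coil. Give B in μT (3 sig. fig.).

For an N-turn flat coil, B = Nμ₀I/(2R) with R = 0.18 m.
B = 105 × 3.53×10⁻⁷ T = 3.70×10⁻⁵ T.

B ≈ 37.0 μT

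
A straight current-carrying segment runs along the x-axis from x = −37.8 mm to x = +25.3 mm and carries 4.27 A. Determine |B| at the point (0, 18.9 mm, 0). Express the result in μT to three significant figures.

B ≈ 38.3 μT

For a finite straight segment, B = (μ₀I/4πd)(sinθ₁ + sinθ₂), where θ₁, θ₂ are the angles from the perpendicular to each end.
The perpendicular distance is d = 0.0189 m; the end-offsets along the wire are a = 0.0378 m and b = 0.0253 m.
sinθ₁ = 0.0378/√(0.0378²+0.0189²) = 0.8944; sinθ₂ = 0.0253/√(0.0253²+0.0189²) = 0.8011.
B = (4π×10⁻⁷ × 4.27) / (4π × 0.0189) × (0.8944 + 0.8011) = 3.83×10⁻⁵ T.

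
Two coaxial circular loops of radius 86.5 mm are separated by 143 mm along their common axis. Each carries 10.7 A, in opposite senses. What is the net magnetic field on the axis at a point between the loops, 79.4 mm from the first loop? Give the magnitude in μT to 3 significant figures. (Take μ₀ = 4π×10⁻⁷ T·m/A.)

Each loop contributes B = μ₀IR²/[2(R²+z²)^(3/2)] on the axis, with z measured from that loop.
Loop 1 (z = 0.0794 m): B₁ = 3.11×10⁻⁵ T. Loop 2 (z = 0.0636 m): B₂ = 4.06×10⁻⁵ T.
The fields oppose: B = |B₁ − B₂| = 9.57×10⁻⁶ T.

B ≈ 9.57 μT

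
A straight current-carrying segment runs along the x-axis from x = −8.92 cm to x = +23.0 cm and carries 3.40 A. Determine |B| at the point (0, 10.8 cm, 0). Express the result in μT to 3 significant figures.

For a finite straight segment, B = (μ₀I/4πd)(sinθ₁ + sinθ₂), where θ₁, θ₂ are the angles from the perpendicular to each end.
The perpendicular distance is d = 0.108 m; the end-offsets along the wire are a = 0.0892 m and b = 0.23 m.
sinθ₁ = 0.0892/√(0.0892²+0.108²) = 0.6368; sinθ₂ = 0.23/√(0.23²+0.108²) = 0.9052.
B = (4π×10⁻⁷ × 3.40) / (4π × 0.108) × (0.6368 + 0.9052) = 4.85×10⁻⁶ T.

B ≈ 4.85 μT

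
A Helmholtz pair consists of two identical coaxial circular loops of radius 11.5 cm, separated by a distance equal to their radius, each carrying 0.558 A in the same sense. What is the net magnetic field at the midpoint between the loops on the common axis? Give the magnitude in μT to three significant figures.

B ≈ 4.36 μT

Each loop contributes B = μ₀IR²/[2(R²+z²)^(3/2)] on the axis, with z measured from that loop.
Loop 1 (z = 0.0575 m): B₁ = 2.18×10⁻⁶ T. Loop 2 (z = 0.0575 m): B₂ = 2.18×10⁻⁶ T.
The fields add: B = B₁ + B₂ = 4.36×10⁻⁶ T.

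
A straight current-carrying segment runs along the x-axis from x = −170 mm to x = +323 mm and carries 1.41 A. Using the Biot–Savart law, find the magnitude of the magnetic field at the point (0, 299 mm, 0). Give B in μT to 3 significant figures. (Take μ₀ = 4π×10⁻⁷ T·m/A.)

B ≈ 0.579 μT

For a finite straight segment, B = (μ₀I/4πd)(sinθ₁ + sinθ₂), where θ₁, θ₂ are the angles from the perpendicular to each end.
The perpendicular distance is d = 0.299 m; the end-offsets along the wire are a = 0.17 m and b = 0.323 m.
sinθ₁ = 0.17/√(0.17²+0.299²) = 0.4943; sinθ₂ = 0.323/√(0.323²+0.299²) = 0.7338.
B = (4π×10⁻⁷ × 1.41) / (4π × 0.299) × (0.4943 + 0.7338) = 5.79×10⁻⁷ T.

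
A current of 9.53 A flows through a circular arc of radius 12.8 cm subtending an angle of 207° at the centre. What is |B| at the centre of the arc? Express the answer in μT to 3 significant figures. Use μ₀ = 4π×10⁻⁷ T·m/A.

B ≈ 26.9 μT

The Biot–Savart field of a circular arc at its centre is B = μ₀Iφ/(4πR), with φ = 3.613 rad.
B = (4π×10⁻⁷ × 9.53 × 3.613) / (4π × 0.128) = 2.69×10⁻⁵ T.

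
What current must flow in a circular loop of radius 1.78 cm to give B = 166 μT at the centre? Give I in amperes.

I ≈ 4.70 A

At the centre of a circular loop B = μ₀I/(2R), so I = 2RB/μ₀.
With R = 0.0178 m, I = 2 × 0.0178 × 1.66×10⁻⁴ / (4π×10⁻⁷) = 4.70 A.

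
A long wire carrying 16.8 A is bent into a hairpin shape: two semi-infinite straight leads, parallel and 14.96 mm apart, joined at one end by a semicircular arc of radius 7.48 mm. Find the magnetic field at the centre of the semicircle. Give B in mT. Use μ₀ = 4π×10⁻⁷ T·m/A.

B ≈ 1.15 mT

The semicircular arc contributes B_arc = μ₀I·π/(4πR) = μ₀I/(4R) = 7.06×10⁻⁴ T.
Each semi-infinite lead is at perpendicular distance R = 0.00748 m from the centre, with the perpendicular foot at its near end, so it contributes μ₀I/(4πR); both point the same way, together 4.49×10⁻⁴ T.
Arc and leads all point the same direction: B = 7.06×10⁻⁴ + 4.49×10⁻⁴ = 1.15×10⁻³ T.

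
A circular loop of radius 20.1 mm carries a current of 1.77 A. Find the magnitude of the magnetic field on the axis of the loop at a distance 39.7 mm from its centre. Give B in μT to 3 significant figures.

B ≈ 5.10 μT

On the axis of a circular loop, B = μ₀IR² / [2(R²+z²)^(3/2)].
R² + z² = (0.0201)² + (0.0397)² = 0.00198 m², and (R²+z²)^(3/2) = 8.81×10⁻⁵ m³.
B = (4π×10⁻⁷ × 1.77 × 0.000404) / (2 × 8.81×10⁻⁵) = 5.10×10⁻⁶ T.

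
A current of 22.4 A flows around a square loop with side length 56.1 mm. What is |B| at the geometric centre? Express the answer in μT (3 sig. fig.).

B ≈ 452 μT

Each side is a finite straight segment at perpendicular distance d = a/(2 tan(π/4)) = 0.02805 m from the centre, with end-angles ±π/4.
One side contributes B₁ = (μ₀I/4πd)·2 sin(π/4) = 1.13×10⁻⁴ T.
All 4 sides add in the same direction: B = 4 × 1.13×10⁻⁴ = 4.52×10⁻⁴ T.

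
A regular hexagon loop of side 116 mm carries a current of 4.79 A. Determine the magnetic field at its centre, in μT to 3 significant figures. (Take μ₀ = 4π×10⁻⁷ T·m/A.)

Each side is a finite straight segment at perpendicular distance d = a/(2 tan(π/6)) = 0.1005 m from the centre, with end-angles ±π/6.
One side contributes B₁ = (μ₀I/4πd)·2 sin(π/6) = 4.77×10⁻⁶ T.
All 6 sides add in the same direction: B = 6 × 4.77×10⁻⁶ = 2.86×10⁻⁵ T.

B ≈ 28.6 μT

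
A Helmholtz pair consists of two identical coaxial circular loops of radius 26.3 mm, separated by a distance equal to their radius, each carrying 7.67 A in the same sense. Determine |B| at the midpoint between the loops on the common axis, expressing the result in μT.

B ≈ 262 μT

Each loop contributes B = μ₀IR²/[2(R²+z²)^(3/2)] on the axis, with z measured from that loop.
Loop 1 (z = 0.01315 m): B₁ = 1.31×10⁻⁴ T. Loop 2 (z = 0.01315 m): B₂ = 1.31×10⁻⁴ T.
The fields add: B = B₁ + B₂ = 2.62×10⁻⁴ T.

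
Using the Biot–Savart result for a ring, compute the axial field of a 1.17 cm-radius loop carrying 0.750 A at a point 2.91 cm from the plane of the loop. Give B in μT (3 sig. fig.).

B ≈ 2.09 μT

On the axis of a circular loop, B = μ₀IR² / [2(R²+z²)^(3/2)].
R² + z² = (0.0117)² + (0.0291)² = 0.0009837 m², and (R²+z²)^(3/2) = 3.09×10⁻⁵ m³.
B = (4π×10⁻⁷ × 0.750 × 0.0001369) / (2 × 3.09×10⁻⁵) = 2.09×10⁻⁶ T.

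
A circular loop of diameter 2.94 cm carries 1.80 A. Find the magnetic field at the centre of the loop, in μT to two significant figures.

B ≈ 77 μT

At the centre of a circular loop the Biot–Savart law gives B = μ₀I/(2R) (so R = 0.0147 m).
B = (4π×10⁻⁷ × 1.80) / (2 × 0.0147) = 7.69×10⁻⁵ T.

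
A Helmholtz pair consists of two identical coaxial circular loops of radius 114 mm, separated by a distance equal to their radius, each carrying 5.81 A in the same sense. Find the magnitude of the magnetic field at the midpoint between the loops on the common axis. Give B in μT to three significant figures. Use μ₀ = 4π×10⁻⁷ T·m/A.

B ≈ 45.8 μT

Each loop contributes B = μ₀IR²/[2(R²+z²)^(3/2)] on the axis, with z measured from that loop.
Loop 1 (z = 0.057 m): B₁ = 2.29×10⁻⁵ T. Loop 2 (z = 0.057 m): B₂ = 2.29×10⁻⁵ T.
The fields add: B = B₁ + B₂ = 4.58×10⁻⁵ T.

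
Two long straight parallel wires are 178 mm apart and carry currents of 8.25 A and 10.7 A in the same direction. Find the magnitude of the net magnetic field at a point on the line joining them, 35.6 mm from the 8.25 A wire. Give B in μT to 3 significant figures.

B ≈ 31.3 μT

Each long wire gives B = μ₀I/(2πd). Distances are d₁ = 0.0356 m and d₂ = 0.1424 m.
B₁ = 4.63×10⁻⁵ T, B₂ = 1.50×10⁻⁵ T.
Between parallel currents the two contributions point in opposite directions, so they subtract. B = |B₁ − B₂| = |4.63×10⁻⁵ − 1.50×10⁻⁵| = 3.13×10⁻⁵ T.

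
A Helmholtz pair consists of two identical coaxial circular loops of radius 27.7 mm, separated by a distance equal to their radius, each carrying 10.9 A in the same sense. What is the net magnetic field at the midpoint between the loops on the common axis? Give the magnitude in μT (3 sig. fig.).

Each loop contributes B = μ₀IR²/[2(R²+z²)^(3/2)] on the axis, with z measured from that loop.
Loop 1 (z = 0.01385 m): B₁ = 1.77×10⁻⁴ T. Loop 2 (z = 0.01385 m): B₂ = 1.77×10⁻⁴ T.
The fields add: B = B₁ + B₂ = 3.54×10⁻⁴ T.

B ≈ 354 μT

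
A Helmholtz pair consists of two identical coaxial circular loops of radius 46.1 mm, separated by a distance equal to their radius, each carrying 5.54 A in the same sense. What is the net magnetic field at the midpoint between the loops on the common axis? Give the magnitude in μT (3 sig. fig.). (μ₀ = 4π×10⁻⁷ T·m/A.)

Each loop contributes B = μ₀IR²/[2(R²+z²)^(3/2)] on the axis, with z measured from that loop.
Loop 1 (z = 0.02305 m): B₁ = 5.40×10⁻⁵ T. Loop 2 (z = 0.02305 m): B₂ = 5.40×10⁻⁵ T.
The fields add: B = B₁ + B₂ = 1.08×10⁻⁴ T.

B ≈ 108 μT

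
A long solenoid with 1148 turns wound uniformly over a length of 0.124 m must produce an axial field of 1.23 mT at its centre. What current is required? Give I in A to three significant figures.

I ≈ 0.106 A

Inside a long solenoid B = μ₀nI with n = 9258 m⁻¹, so I = B/(μ₀n).
I = 1.23×10⁻³ / (4π×10⁻⁷ × 9258) = 0.106 A.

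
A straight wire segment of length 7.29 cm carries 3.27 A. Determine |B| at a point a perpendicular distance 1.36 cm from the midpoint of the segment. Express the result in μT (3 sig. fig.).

For a finite straight segment, B = (μ₀I/4πd)(sinθ₁ + sinθ₂), where θ₁, θ₂ are the angles from the perpendicular to each end.
The perpendicular from the point meets the wire at its midpoint, so each end is L/2 = 0.03645 m away along the wire.
sinθ₁ = 0.03645/√(0.03645²+0.0136²) = 0.9369; sinθ₂ = 0.03645/√(0.03645²+0.0136²) = 0.9369.
B = (4π×10⁻⁷ × 3.27) / (4π × 0.0136) × (0.9369 + 0.9369) = 4.51×10⁻⁵ T.

B ≈ 45.1 μT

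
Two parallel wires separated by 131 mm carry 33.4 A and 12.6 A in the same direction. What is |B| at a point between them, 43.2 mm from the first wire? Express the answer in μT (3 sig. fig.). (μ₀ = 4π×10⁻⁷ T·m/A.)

B ≈ 126 μT

Each long wire gives B = μ₀I/(2πd). Distances are d₁ = 0.0432 m and d₂ = 0.0878 m.
B₁ = 1.55×10⁻⁴ T, B₂ = 2.87×10⁻⁵ T.
Between parallel currents the two contributions point in opposite directions, so they subtract. B = |B₁ − B₂| = |1.55×10⁻⁴ − 2.87×10⁻⁵| = 1.26×10⁻⁴ T.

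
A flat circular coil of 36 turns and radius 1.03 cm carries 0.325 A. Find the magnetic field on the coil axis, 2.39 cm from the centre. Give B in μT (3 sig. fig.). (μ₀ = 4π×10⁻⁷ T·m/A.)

B ≈ 44.2 μT

For an N-turn flat coil, B = Nμ₀IR²/[2(R²+z²)^(3/2)] with R = 0.0103 m, z = 0.0239 m.
B = 36 × 1.23×10⁻⁶ T = 4.42×10⁻⁵ T.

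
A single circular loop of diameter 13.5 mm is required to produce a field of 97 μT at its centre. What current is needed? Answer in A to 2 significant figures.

At the centre of a circular loop B = μ₀I/(2R), so I = 2RB/μ₀.
With R = 0.00675 m, I = 2 × 0.00675 × 9.70×10⁻⁵ / (4π×10⁻⁷) = 1.04 A.

I ≈ 1.0 A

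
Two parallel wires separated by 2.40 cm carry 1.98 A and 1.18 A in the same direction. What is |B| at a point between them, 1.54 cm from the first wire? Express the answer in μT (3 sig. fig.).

B ≈ 1.73 μT

Each long wire gives B = μ₀I/(2πd). Distances are d₁ = 0.0154 m and d₂ = 0.0086 m.
B₁ = 2.57×10⁻⁵ T, B₂ = 2.74×10⁻⁵ T.
Between parallel currents the two contributions point in opposite directions, so they subtract. B = |B₁ − B₂| = |2.57×10⁻⁵ − 2.74×10⁻⁵| = 1.73×10⁻⁶ T.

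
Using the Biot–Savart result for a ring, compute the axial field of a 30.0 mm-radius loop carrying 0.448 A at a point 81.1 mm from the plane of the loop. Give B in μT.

On the axis of a circular loop, B = μ₀IR² / [2(R²+z²)^(3/2)].
R² + z² = (0.03)² + (0.0811)² = 0.007477 m², and (R²+z²)^(3/2) = 6.47×10⁻⁴ m³.
B = (4π×10⁻⁷ × 0.448 × 0.0009) / (2 × 6.47×10⁻⁴) = 3.92×10⁻⁷ T.

B ≈ 0.392 μT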